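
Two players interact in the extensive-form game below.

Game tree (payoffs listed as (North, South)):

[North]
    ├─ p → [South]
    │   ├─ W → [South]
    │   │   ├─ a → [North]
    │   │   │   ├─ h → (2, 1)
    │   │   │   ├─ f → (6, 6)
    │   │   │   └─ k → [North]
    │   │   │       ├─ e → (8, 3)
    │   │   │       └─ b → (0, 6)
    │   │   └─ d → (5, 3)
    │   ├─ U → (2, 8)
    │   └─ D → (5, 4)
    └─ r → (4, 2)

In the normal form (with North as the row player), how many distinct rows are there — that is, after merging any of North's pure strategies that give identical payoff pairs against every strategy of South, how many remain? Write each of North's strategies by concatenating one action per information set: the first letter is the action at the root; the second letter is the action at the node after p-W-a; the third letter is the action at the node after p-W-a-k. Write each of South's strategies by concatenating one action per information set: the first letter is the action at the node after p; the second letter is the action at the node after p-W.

North has 12 pure strategies: phe, phb, pfe, pfb, pke, pkb, rhe, rhb, rfe, rfb, rke, rkb. Columns: Wa, Wd, Ua, Ud, Da, Dd.
{phe, phb} → row (2,1) (5,3) (2,8) (2,8) (5,4) (5,4)
{pfe, pfb} → row (6,6) (5,3) (2,8) (2,8) (5,4) (5,4)
{pke} → row (8,3) (5,3) (2,8) (2,8) (5,4) (5,4)
{pkb} → row (0,6) (5,3) (2,8) (2,8) (5,4) (5,4)
{rhe, rhb, rfe, rfb, rke, rkb} → row (4,2) (4,2) (4,2) (4,2) (4,2) (4,2)
That's 5 distinct rows out of 12 strategies.

5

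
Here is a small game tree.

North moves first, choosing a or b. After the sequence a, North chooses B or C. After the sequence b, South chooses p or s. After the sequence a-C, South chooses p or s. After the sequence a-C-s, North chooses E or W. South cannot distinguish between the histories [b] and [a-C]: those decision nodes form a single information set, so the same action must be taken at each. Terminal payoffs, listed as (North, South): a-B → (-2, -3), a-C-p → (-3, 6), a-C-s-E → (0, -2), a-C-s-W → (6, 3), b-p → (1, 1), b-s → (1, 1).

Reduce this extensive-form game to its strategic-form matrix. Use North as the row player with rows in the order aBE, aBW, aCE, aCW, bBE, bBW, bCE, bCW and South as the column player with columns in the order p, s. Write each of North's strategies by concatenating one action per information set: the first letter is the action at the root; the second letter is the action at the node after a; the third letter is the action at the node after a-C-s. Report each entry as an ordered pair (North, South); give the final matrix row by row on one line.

            p        s
 aBE  (-2,-3)  (-2,-3)
 aBW  (-2,-3)  (-2,-3)
 aCE   (-3,6)   (0,-2)
 aCW   (-3,6)    (6,3)
 bBE    (1,1)    (1,1)
 bBW    (1,1)    (1,1)
 bCE    (1,1)    (1,1)
 bCW    (1,1)    (1,1)

aBE: (-2,-3) (-2,-3) | aBW: (-2,-3) (-2,-3) | aCE: (-3,6) (0,-2) | aCW: (-3,6) (6,3) | bBE: (1,1) (1,1) | bBW: (1,1) (1,1) | bCE: (1,1) (1,1) | bCW: (1,1) (1,1)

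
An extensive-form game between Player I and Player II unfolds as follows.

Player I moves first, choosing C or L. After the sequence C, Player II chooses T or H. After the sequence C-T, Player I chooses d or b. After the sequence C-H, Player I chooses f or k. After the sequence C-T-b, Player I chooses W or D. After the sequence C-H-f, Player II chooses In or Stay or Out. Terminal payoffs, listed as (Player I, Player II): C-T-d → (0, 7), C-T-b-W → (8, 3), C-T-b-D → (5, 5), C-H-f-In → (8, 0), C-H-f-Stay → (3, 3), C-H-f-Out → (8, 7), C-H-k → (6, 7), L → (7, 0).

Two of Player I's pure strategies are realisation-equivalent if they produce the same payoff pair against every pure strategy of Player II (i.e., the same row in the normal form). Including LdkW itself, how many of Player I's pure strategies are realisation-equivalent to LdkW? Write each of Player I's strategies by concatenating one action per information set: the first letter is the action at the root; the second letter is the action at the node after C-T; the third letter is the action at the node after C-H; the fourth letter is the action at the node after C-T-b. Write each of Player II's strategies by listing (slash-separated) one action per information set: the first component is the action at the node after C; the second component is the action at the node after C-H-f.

8

Row for LdkW (columns T/In, T/Stay, T/Out, H/In, H/Stay, H/Out): (7,0) (7,0) (7,0) (7,0) (7,0) (7,0).
Under LdkW, Player I's choice at the node after C-T and at the node after C-H and at the node after C-T-b can never be reached regardless of what Player II does, so varying those choices leaves every outcome unchanged.
Holding the reachable choices fixed and varying the unreachable ones freely already gives 2 × 2 × 2 = 8 equivalent strategies.
No other strategy reproduces this row, so those 8 are the full class: LdfW, LdfD, LdkW, LdkD, LbfW, LbfD, LbkW, LbkD.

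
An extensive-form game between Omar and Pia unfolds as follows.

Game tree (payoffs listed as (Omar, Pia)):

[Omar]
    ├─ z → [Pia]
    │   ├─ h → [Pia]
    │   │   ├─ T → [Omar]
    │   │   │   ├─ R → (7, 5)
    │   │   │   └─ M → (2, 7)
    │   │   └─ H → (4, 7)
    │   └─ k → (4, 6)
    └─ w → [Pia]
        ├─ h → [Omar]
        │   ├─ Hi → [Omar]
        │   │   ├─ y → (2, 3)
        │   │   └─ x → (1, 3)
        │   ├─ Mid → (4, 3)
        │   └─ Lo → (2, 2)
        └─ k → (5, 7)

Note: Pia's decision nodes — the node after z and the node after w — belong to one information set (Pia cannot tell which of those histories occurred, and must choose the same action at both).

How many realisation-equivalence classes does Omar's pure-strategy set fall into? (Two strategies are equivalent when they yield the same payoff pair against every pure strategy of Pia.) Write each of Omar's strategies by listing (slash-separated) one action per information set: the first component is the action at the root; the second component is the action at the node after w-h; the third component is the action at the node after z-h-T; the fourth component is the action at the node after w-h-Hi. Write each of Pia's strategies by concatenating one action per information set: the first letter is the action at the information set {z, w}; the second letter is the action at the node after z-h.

6

Omar has 24 pure strategies: z/Hi/R/y, z/Hi/R/x, z/Hi/M/y, z/Hi/M/x, z/Mid/R/y, z/Mid/R/x, z/Mid/M/y, z/Mid/M/x, z/Lo/R/y, z/Lo/R/x, z/Lo/M/y, z/Lo/M/x, w/Hi/R/y, w/Hi/R/x, w/Hi/M/y, w/Hi/M/x, w/Mid/R/y, w/Mid/R/x, w/Mid/M/y, w/Mid/M/x, w/Lo/R/y, w/Lo/R/x, w/Lo/M/y, w/Lo/M/x. Columns: hT, hH, kT, kH.
{z/Hi/R/y, z/Hi/R/x, z/Mid/R/y, z/Mid/R/x, z/Lo/R/y, z/Lo/R/x} → row (7,5) (4,7) (4,6) (4,6)
{z/Hi/M/y, z/Hi/M/x, z/Mid/M/y, z/Mid/M/x, z/Lo/M/y, z/Lo/M/x} → row (2,7) (4,7) (4,6) (4,6)
{w/Hi/R/y, w/Hi/M/y} → row (2,3) (2,3) (5,7) (5,7)
{w/Hi/R/x, w/Hi/M/x} → row (1,3) (1,3) (5,7) (5,7)
{w/Mid/R/y, w/Mid/R/x, w/Mid/M/y, w/Mid/M/x} → row (4,3) (4,3) (5,7) (5,7)
{w/Lo/R/y, w/Lo/R/x, w/Lo/M/y, w/Lo/M/x} → row (2,2) (2,2) (5,7) (5,7)
That's 6 distinct rows out of 24 strategies.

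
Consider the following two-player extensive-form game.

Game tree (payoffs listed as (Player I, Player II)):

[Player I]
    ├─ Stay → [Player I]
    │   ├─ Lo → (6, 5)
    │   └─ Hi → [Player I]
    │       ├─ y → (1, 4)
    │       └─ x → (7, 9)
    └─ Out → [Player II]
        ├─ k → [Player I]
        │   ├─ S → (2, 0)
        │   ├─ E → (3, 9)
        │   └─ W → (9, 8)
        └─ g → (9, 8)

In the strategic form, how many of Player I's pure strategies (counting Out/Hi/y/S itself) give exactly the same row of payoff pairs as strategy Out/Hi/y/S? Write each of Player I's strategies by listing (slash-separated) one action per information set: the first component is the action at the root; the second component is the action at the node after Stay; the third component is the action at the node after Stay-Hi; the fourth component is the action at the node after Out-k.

4

Row for Out/Hi/y/S (columns k, g): (2,0) (9,8).
Under Out/Hi/y/S, Player I's choice at the node after Stay and at the node after Stay-Hi can never be reached regardless of what Player II does, so varying those choices leaves every outcome unchanged.
Holding the reachable choices fixed and varying the unreachable ones freely already gives 2 × 2 = 4 equivalent strategies.
No other strategy reproduces this row, so those 4 are the full class: Out/Lo/y/S, Out/Lo/x/S, Out/Hi/y/S, Out/Hi/x/S.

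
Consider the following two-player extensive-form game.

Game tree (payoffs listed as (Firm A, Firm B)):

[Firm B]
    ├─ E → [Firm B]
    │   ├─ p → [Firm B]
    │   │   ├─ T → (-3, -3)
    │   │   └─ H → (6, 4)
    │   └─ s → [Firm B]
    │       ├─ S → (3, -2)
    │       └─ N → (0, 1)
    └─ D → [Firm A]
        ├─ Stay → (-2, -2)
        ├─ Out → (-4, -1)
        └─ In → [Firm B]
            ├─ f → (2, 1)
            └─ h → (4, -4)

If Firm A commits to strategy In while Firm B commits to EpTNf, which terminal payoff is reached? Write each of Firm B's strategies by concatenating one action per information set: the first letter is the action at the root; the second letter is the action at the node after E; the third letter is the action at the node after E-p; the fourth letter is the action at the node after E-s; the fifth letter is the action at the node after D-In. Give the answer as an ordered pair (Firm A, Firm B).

(-3, -3)

Trace the play path from the root:
  Firm B plays E
  Firm B plays p at [E]
  Firm B plays T at [E-p]
→ terminal payoff (-3, -3).
(Firm A's choice at the node after D is never reached on this path, so it doesn't affect the outcome.)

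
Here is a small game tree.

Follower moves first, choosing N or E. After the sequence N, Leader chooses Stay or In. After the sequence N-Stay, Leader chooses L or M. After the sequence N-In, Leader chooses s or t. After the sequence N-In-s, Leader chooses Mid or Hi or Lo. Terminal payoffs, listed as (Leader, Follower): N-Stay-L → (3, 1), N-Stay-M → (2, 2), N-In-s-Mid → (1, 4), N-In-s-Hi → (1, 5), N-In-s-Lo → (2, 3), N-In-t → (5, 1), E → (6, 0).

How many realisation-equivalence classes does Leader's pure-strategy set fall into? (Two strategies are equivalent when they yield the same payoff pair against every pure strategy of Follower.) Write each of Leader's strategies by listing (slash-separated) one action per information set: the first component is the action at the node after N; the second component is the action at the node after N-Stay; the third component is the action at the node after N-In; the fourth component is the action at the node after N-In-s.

Leader has 24 pure strategies: Stay/L/s/Mid, Stay/L/s/Hi, Stay/L/s/Lo, Stay/L/t/Mid, Stay/L/t/Hi, Stay/L/t/Lo, Stay/M/s/Mid, Stay/M/s/Hi, Stay/M/s/Lo, Stay/M/t/Mid, Stay/M/t/Hi, Stay/M/t/Lo, In/L/s/Mid, In/L/s/Hi, In/L/s/Lo, In/L/t/Mid, In/L/t/Hi, In/L/t/Lo, In/M/s/Mid, In/M/s/Hi, In/M/s/Lo, In/M/t/Mid, In/M/t/Hi, In/M/t/Lo. Columns: N, E.
{Stay/L/s/Mid, Stay/L/s/Hi, Stay/L/s/Lo, Stay/L/t/Mid, Stay/L/t/Hi, Stay/L/t/Lo} → row (3,1) (6,0)
{Stay/M/s/Mid, Stay/M/s/Hi, Stay/M/s/Lo, Stay/M/t/Mid, Stay/M/t/Hi, Stay/M/t/Lo} → row (2,2) (6,0)
{In/L/s/Mid, In/M/s/Mid} → row (1,4) (6,0)
{In/L/s/Hi, In/M/s/Hi} → row (1,5) (6,0)
{In/L/s/Lo, In/M/s/Lo} → row (2,3) (6,0)
{In/L/t/Mid, In/L/t/Hi, In/L/t/Lo, In/M/t/Mid, In/M/t/Hi, In/M/t/Lo} → row (5,1) (6,0)
That's 6 distinct rows out of 24 strategies.

6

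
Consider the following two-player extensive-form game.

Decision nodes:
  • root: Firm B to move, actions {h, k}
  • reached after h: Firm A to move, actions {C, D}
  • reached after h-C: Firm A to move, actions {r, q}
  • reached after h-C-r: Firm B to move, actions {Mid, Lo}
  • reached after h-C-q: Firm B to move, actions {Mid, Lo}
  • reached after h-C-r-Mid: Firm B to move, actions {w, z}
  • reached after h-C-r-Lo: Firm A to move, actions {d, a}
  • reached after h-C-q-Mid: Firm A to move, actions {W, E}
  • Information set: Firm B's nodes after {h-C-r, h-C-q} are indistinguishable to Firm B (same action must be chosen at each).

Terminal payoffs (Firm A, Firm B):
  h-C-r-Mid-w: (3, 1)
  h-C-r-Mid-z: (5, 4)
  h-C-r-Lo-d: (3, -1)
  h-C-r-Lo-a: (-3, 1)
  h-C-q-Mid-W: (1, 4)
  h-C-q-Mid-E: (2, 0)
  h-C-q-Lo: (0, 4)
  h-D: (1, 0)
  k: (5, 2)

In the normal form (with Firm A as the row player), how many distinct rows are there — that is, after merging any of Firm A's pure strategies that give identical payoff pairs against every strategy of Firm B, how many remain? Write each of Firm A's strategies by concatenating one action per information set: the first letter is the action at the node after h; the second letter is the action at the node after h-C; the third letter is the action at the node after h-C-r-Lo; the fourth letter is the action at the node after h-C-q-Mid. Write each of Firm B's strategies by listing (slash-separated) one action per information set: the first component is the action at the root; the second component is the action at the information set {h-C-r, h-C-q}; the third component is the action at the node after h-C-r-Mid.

Firm A has 16 pure strategies: CrdW, CrdE, CraW, CraE, CqdW, CqdE, CqaW, CqaE, DrdW, DrdE, DraW, DraE, DqdW, DqdE, DqaW, DqaE. Columns: h/Mid/w, h/Mid/z, h/Lo/w, h/Lo/z, k/Mid/w, k/Mid/z, k/Lo/w, k/Lo/z.
{CrdW, CrdE} → row (3,1) (5,4) (3,-1) (3,-1) (5,2) (5,2) (5,2) (5,2)
{CraW, CraE} → row (3,1) (5,4) (-3,1) (-3,1) (5,2) (5,2) (5,2) (5,2)
{CqdW, CqaW} → row (1,4) (1,4) (0,4) (0,4) (5,2) (5,2) (5,2) (5,2)
{CqdE, CqaE} → row (2,0) (2,0) (0,4) (0,4) (5,2) (5,2) (5,2) (5,2)
{DrdW, DrdE, DraW, DraE, DqdW, DqdE, DqaW, DqaE} → row (1,0) (1,0) (1,0) (1,0) (5,2) (5,2) (5,2) (5,2)
That's 5 distinct rows out of 16 strategies.

5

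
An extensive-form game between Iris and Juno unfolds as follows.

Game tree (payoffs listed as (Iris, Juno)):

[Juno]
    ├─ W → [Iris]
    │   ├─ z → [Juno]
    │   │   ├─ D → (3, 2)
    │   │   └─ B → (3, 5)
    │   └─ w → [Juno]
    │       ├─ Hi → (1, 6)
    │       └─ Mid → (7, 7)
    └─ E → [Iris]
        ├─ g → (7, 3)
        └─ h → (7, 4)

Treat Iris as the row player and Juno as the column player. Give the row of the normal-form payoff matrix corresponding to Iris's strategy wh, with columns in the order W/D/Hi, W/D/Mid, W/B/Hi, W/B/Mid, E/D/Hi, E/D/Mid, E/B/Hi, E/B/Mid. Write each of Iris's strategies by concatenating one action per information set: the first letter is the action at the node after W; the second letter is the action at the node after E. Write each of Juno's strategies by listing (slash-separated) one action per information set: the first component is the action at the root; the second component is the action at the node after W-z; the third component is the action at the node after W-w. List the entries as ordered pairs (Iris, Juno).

vs W/D/Hi: Juno plays W → Iris plays w at [W] → Juno plays Hi at [W-w] → (1, 6)
vs W/D/Mid: Juno plays W → Iris plays w at [W] → Juno plays Mid at [W-w] → (7, 7)
vs W/B/Hi: Juno plays W → Iris plays w at [W] → Juno plays Hi at [W-w] → (1, 6)
vs W/B/Mid: Juno plays W → Iris plays w at [W] → Juno plays Mid at [W-w] → (7, 7)
vs E/D/Hi: Juno plays E → Iris plays h at [E] → (7, 4)
vs E/D/Mid: Juno plays E → Iris plays h at [E] → (7, 4)
vs E/B/Hi: Juno plays E → Iris plays h at [E] → (7, 4)
vs E/B/Mid: Juno plays E → Iris plays h at [E] → (7, 4)

(1,6) (7,7) (1,6) (7,7) (7,4) (7,4) (7,4) (7,4)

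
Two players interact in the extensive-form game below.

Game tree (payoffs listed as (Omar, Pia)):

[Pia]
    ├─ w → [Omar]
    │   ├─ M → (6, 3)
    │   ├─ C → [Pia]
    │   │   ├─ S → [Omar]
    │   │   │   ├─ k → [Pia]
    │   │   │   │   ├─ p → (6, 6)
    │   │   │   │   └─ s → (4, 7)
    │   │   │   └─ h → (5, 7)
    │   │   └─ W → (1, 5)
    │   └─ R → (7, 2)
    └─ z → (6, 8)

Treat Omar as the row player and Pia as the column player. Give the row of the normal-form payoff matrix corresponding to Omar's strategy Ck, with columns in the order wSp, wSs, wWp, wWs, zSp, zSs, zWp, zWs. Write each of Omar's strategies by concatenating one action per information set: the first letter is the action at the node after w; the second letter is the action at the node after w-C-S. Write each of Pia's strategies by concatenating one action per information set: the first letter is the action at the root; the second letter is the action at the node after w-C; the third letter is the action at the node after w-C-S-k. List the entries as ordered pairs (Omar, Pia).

vs wSp: Pia plays w → Omar plays C at [w] → Pia plays S at [w-C] → Omar plays k at [w-C-S] → Pia plays p at [w-C-S-k] → (6, 6)
vs wSs: Pia plays w → Omar plays C at [w] → Pia plays S at [w-C] → Omar plays k at [w-C-S] → Pia plays s at [w-C-S-k] → (4, 7)
vs wWp: Pia plays w → Omar plays C at [w] → Pia plays W at [w-C] → (1, 5)
vs wWs: Pia plays w → Omar plays C at [w] → Pia plays W at [w-C] → (1, 5)
vs zSp: Pia plays z → (6, 8)
vs zSs: Pia plays z → (6, 8)
vs zWp: Pia plays z → (6, 8)
vs zWs: Pia plays z → (6, 8)

(6,6) (4,7) (1,5) (1,5) (6,8) (6,8) (6,8) (6,8)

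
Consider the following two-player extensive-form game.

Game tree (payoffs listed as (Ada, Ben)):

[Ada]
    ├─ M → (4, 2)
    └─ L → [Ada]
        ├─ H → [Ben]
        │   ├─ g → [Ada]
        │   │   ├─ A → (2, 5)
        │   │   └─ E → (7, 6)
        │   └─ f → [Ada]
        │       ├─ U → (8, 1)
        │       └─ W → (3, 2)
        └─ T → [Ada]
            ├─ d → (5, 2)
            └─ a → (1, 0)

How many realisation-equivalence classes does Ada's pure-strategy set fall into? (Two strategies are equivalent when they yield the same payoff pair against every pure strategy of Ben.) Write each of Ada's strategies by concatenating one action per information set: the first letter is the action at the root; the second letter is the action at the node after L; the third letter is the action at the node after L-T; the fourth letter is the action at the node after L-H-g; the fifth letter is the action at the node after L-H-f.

Ada has 32 pure strategies: MHdAU, MHdAW, MHdEU, MHdEW, MHaAU, MHaAW, MHaEU, MHaEW, MTdAU, MTdAW, MTdEU, MTdEW, MTaAU, MTaAW, MTaEU, MTaEW, LHdAU, LHdAW, LHdEU, LHdEW, LHaAU, LHaAW, LHaEU, LHaEW, LTdAU, LTdAW, LTdEU, LTdEW, LTaAU, LTaAW, LTaEU, LTaEW. Columns: g, f.
{MHdAU, MHdAW, MHdEU, MHdEW, MHaAU, MHaAW, MHaEU, MHaEW, MTdAU, MTdAW, MTdEU, MTdEW, MTaAU, MTaAW, MTaEU, MTaEW} → row (4,2) (4,2)
{LHdAU, LHaAU} → row (2,5) (8,1)
{LHdAW, LHaAW} → row (2,5) (3,2)
{LHdEU, LHaEU} → row (7,6) (8,1)
{LHdEW, LHaEW} → row (7,6) (3,2)
{LTdAU, LTdAW, LTdEU, LTdEW} → row (5,2) (5,2)
{LTaAU, LTaAW, LTaEU, LTaEW} → row (1,0) (1,0)
That's 7 distinct rows out of 32 strategies.

7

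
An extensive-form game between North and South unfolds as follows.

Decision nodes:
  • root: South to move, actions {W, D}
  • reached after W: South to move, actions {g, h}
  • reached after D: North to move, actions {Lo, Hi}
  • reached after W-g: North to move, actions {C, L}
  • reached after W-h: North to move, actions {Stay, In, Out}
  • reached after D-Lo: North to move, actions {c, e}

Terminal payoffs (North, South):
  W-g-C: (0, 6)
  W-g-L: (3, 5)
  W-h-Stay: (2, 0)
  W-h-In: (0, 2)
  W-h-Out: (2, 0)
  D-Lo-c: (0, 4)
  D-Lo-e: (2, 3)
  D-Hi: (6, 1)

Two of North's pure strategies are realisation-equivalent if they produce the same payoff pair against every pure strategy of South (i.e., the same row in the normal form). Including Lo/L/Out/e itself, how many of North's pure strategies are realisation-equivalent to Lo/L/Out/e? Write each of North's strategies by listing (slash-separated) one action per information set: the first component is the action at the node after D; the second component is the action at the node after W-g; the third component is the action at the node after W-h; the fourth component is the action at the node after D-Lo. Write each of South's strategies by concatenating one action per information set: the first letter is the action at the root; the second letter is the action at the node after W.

Row for Lo/L/Out/e (columns Wg, Wh, Dg, Dh): (3,5) (2,0) (2,3) (2,3).
Every one of North's information sets is on the play path for some reply by South when North follows Lo/L/Out/e.
Even so, Lo/L/Stay/e happens to produce the same payoff in every column — so 2 strategies share this row.

2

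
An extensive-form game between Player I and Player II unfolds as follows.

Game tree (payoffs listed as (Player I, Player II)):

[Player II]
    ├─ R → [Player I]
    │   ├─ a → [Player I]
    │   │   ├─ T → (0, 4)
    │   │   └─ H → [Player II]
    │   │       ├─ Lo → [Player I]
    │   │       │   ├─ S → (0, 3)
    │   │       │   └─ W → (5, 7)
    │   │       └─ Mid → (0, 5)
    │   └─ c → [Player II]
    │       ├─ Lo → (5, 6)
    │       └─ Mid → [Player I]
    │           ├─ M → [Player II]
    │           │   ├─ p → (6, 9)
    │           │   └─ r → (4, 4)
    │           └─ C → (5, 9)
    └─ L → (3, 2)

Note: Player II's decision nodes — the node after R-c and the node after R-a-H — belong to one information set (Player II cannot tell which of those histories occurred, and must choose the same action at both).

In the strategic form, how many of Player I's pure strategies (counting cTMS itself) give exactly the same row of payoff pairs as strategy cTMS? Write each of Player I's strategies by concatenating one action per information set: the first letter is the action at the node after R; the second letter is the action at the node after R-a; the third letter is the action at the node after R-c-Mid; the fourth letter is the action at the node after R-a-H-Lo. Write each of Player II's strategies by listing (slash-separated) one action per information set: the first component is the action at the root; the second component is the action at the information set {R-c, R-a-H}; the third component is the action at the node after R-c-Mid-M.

Row for cTMS (columns R/Lo/p, R/Lo/r, R/Mid/p, R/Mid/r, L/Lo/p, L/Lo/r, L/Mid/p, L/Mid/r): (5,6) (5,6) (6,9) (4,4) (3,2) (3,2) (3,2) (3,2).
Under cTMS, Player I's choice at the node after R-a and at the node after R-a-H-Lo can never be reached regardless of what Player II does, so varying those choices leaves every outcome unchanged.
Holding the reachable choices fixed and varying the unreachable ones freely already gives 2 × 2 = 4 equivalent strategies.
No other strategy reproduces this row, so those 4 are the full class: cTMS, cTMW, cHMS, cHMW.

4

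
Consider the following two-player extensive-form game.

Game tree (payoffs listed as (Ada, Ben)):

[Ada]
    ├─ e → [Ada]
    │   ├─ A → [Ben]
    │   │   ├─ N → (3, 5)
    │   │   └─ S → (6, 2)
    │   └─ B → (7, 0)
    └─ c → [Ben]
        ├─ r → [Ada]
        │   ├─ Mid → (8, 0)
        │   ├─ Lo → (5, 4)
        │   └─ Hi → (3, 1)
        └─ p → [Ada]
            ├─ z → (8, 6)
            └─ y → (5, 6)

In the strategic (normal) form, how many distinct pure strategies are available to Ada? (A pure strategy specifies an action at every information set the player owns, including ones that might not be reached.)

24

Ada owns the root with actions {e, c} — two choices.
Ada owns the node after e with actions {A, B} — two choices.
Ada owns the node after c-r with actions {Mid, Lo, Hi} — three choices.
Ada owns the node after c-p with actions {z, y} — two choices.
A pure strategy fixes one action at each information set independently, so the count is the product 2 × 2 × 3 × 2 = 24.
(For reference, Ben has 4 pure strategies, giving a 24×4 normal-form matrix.)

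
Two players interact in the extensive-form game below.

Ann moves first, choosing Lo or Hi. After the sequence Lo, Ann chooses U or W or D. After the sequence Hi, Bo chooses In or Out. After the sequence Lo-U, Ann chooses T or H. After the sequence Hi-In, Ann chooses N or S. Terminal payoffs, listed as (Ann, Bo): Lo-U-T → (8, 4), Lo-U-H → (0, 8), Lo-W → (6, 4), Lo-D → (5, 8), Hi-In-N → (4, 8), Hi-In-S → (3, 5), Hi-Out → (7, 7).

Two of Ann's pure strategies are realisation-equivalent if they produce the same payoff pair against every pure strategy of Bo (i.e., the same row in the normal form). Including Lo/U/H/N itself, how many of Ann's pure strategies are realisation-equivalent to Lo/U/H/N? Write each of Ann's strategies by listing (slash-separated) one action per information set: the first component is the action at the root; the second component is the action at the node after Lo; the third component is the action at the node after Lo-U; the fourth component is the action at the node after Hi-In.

Row for Lo/U/H/N (columns In, Out): (0,8) (0,8).
Under Lo/U/H/N, Ann's choice at the node after Hi-In can never be reached regardless of what Bo does, so varying those choices leaves every outcome unchanged.
Holding the reachable choices fixed and varying the unreachable one freely already gives 2 equivalent strategies.
No other strategy reproduces this row, so those 2 are the full class: Lo/U/H/N, Lo/U/H/S.

2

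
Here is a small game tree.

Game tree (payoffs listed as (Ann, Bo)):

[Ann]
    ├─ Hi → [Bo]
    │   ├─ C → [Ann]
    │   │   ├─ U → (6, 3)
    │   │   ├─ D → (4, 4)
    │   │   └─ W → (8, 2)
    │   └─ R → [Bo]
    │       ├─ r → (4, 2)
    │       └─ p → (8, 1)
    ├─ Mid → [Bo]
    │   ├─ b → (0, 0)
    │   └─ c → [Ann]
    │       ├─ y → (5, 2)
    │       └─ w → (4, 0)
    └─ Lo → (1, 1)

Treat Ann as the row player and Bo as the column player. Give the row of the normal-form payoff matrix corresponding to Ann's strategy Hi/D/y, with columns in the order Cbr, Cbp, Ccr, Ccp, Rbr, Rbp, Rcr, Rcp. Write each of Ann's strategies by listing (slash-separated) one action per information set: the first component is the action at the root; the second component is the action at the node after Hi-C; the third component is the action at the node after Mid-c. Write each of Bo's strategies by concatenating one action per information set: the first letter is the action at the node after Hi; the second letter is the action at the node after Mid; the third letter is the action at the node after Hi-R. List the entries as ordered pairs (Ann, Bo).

vs Cbr: Ann plays Hi → Bo plays C at [Hi] → Ann plays D at [Hi-C] → (4, 4)
vs Cbp: Ann plays Hi → Bo plays C at [Hi] → Ann plays D at [Hi-C] → (4, 4)
vs Ccr: Ann plays Hi → Bo plays C at [Hi] → Ann plays D at [Hi-C] → (4, 4)
vs Ccp: Ann plays Hi → Bo plays C at [Hi] → Ann plays D at [Hi-C] → (4, 4)
vs Rbr: Ann plays Hi → Bo plays R at [Hi] → Bo plays r at [Hi-R] → (4, 2)
vs Rbp: Ann plays Hi → Bo plays R at [Hi] → Bo plays p at [Hi-R] → (8, 1)
vs Rcr: Ann plays Hi → Bo plays R at [Hi] → Bo plays r at [Hi-R] → (4, 2)
vs Rcp: Ann plays Hi → Bo plays R at [Hi] → Bo plays p at [Hi-R] → (8, 1)

(4,4) (4,4) (4,4) (4,4) (4,2) (8,1) (4,2) (8,1)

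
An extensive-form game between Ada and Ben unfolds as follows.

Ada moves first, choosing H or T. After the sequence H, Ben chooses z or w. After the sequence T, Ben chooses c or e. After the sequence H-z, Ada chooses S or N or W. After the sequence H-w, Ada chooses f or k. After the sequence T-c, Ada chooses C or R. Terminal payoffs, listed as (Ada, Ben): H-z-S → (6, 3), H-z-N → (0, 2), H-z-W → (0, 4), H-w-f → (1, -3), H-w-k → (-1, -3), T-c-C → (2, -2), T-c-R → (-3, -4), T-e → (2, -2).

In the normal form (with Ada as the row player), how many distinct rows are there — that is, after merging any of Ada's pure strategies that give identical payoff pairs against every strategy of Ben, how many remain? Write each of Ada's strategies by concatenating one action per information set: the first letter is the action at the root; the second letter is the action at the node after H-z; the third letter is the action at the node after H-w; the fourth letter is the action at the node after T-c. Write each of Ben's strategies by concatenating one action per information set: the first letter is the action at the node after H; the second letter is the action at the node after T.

8

Ada has 24 pure strategies: HSfC, HSfR, HSkC, HSkR, HNfC, HNfR, HNkC, HNkR, HWfC, HWfR, HWkC, HWkR, TSfC, TSfR, TSkC, TSkR, TNfC, TNfR, TNkC, TNkR, TWfC, TWfR, TWkC, TWkR. Columns: zc, ze, wc, we.
{HSfC, HSfR} → row (6,3) (6,3) (1,-3) (1,-3)
{HSkC, HSkR} → row (6,3) (6,3) (-1,-3) (-1,-3)
{HNfC, HNfR} → row (0,2) (0,2) (1,-3) (1,-3)
{HNkC, HNkR} → row (0,2) (0,2) (-1,-3) (-1,-3)
{HWfC, HWfR} → row (0,4) (0,4) (1,-3) (1,-3)
{HWkC, HWkR} → row (0,4) (0,4) (-1,-3) (-1,-3)
{TSfC, TSkC, TNfC, TNkC, TWfC, TWkC} → row (2,-2) (2,-2) (2,-2) (2,-2)
{TSfR, TSkR, TNfR, TNkR, TWfR, TWkR} → row (-3,-4) (2,-2) (-3,-4) (2,-2)
That's 8 distinct rows out of 24 strategies.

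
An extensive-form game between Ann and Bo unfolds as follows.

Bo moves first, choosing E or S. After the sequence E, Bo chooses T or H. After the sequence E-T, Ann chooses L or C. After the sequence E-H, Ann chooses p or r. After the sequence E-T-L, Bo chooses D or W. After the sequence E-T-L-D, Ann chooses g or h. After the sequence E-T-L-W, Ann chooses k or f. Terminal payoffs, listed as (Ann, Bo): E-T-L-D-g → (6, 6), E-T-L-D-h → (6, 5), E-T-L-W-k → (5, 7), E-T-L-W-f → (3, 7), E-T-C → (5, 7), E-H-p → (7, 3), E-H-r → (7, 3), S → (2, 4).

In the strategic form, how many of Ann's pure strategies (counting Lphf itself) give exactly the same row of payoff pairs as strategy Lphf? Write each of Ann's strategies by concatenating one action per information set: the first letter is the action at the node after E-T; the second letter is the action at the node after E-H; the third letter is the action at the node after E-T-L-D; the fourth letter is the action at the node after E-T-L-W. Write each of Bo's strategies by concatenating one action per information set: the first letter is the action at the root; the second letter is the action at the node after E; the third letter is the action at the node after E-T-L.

2

Row for Lphf (columns ETD, ETW, EHD, EHW, STD, STW, SHD, SHW): (6,5) (3,7) (7,3) (7,3) (2,4) (2,4) (2,4) (2,4).
Every one of Ann's information sets is on the play path for some reply by Bo when Ann follows Lphf.
Even so, Lrhf happens to produce the same payoff in every column — so 2 strategies share this row.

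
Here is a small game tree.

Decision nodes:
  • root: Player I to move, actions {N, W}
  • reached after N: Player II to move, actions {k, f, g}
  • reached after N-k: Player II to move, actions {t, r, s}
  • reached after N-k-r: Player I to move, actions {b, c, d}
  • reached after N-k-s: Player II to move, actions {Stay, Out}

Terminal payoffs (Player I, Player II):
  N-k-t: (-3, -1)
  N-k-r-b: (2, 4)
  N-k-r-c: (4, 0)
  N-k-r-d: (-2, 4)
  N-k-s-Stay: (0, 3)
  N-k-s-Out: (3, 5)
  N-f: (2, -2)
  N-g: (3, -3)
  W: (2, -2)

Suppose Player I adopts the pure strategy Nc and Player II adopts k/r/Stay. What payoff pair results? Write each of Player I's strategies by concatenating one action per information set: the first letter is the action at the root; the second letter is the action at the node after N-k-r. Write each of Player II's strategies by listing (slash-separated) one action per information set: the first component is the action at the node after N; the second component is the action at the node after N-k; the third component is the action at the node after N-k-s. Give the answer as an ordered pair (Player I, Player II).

Trace the play path from the root:
  Player I plays N
  Player II plays k at [N]
  Player II plays r at [N-k]
  Player I plays c at [N-k-r]
→ terminal payoff (4, 0).
(Player II's choice at the node after N-k-s is never reached on this path, so it doesn't affect the outcome.)

(4, 0)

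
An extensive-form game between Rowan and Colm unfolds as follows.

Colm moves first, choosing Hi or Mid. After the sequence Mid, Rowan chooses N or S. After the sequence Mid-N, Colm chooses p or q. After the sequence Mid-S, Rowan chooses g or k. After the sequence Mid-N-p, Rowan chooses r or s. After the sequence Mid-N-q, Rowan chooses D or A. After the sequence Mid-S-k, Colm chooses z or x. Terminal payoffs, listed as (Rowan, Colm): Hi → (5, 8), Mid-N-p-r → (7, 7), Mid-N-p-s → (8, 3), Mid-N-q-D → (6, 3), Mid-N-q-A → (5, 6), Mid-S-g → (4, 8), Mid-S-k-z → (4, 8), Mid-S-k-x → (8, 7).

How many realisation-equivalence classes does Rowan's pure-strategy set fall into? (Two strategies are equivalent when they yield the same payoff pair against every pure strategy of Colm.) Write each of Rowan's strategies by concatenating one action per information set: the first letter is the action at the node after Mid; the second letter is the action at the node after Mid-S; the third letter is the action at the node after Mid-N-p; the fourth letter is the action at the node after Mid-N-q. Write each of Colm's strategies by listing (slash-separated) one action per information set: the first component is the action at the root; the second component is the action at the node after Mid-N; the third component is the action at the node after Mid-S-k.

Rowan has 16 pure strategies: NgrD, NgrA, NgsD, NgsA, NkrD, NkrA, NksD, NksA, SgrD, SgrA, SgsD, SgsA, SkrD, SkrA, SksD, SksA. Columns: Hi/p/z, Hi/p/x, Hi/q/z, Hi/q/x, Mid/p/z, Mid/p/x, Mid/q/z, Mid/q/x.
{NgrD, NkrD} → row (5,8) (5,8) (5,8) (5,8) (7,7) (7,7) (6,3) (6,3)
{NgrA, NkrA} → row (5,8) (5,8) (5,8) (5,8) (7,7) (7,7) (5,6) (5,6)
{NgsD, NksD} → row (5,8) (5,8) (5,8) (5,8) (8,3) (8,3) (6,3) (6,3)
{NgsA, NksA} → row (5,8) (5,8) (5,8) (5,8) (8,3) (8,3) (5,6) (5,6)
{SgrD, SgrA, SgsD, SgsA} → row (5,8) (5,8) (5,8) (5,8) (4,8) (4,8) (4,8) (4,8)
{SkrD, SkrA, SksD, SksA} → row (5,8) (5,8) (5,8) (5,8) (4,8) (8,7) (4,8) (8,7)
That's 6 distinct rows out of 16 strategies.

6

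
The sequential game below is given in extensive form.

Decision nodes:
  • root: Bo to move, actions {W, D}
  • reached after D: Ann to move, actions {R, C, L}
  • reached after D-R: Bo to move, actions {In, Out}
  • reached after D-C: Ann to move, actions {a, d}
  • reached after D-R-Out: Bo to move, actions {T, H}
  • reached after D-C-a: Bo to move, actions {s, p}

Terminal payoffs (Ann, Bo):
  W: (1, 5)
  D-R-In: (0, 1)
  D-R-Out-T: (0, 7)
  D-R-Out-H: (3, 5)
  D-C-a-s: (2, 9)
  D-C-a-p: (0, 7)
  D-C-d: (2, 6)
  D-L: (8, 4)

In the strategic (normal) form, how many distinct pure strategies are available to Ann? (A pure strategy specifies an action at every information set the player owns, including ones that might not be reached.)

Ann owns the node after D with actions {R, C, L} — three choices.
Ann owns the node after D-C with actions {a, d} — two choices.
A pure strategy fixes one action at each information set independently, so the count is the product 3 × 2 = 6.
(For reference, Bo has 16 pure strategies, giving a 6×16 normal-form matrix.)

6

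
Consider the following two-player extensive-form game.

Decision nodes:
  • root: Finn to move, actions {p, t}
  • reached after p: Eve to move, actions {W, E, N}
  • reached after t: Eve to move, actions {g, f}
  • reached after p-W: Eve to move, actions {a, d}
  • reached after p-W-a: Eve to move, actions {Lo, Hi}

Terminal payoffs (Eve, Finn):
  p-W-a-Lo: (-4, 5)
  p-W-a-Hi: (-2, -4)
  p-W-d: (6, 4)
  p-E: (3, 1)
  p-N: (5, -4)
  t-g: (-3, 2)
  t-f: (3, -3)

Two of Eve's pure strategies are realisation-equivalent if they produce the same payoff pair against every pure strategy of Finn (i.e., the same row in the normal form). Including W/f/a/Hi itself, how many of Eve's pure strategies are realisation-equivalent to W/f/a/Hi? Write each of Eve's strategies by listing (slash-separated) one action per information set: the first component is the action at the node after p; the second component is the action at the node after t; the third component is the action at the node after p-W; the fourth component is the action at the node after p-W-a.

Row for W/f/a/Hi (columns p, t): (-2,-4) (3,-3).
Every one of Eve's information sets is on the play path for some reply by Finn when Eve follows W/f/a/Hi.
Changing the action at any of them therefore changes at least one column, so only W/f/a/Hi itself gives this row.

1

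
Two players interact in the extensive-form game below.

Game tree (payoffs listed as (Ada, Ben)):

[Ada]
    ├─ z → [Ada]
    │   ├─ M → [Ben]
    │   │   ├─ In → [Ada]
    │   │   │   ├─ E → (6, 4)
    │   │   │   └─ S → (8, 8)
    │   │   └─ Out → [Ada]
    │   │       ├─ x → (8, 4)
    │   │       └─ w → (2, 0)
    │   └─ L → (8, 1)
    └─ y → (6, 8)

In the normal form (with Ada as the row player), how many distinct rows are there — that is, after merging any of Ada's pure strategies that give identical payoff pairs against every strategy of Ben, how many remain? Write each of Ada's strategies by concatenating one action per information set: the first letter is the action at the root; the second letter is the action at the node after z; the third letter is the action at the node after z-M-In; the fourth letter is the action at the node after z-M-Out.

Ada has 16 pure strategies: zMEx, zMEw, zMSx, zMSw, zLEx, zLEw, zLSx, zLSw, yMEx, yMEw, yMSx, yMSw, yLEx, yLEw, yLSx, yLSw. Columns: In, Out.
{zMEx} → row (6,4) (8,4)
{zMEw} → row (6,4) (2,0)
{zMSx} → row (8,8) (8,4)
{zMSw} → row (8,8) (2,0)
{zLEx, zLEw, zLSx, zLSw} → row (8,1) (8,1)
{yMEx, yMEw, yMSx, yMSw, yLEx, yLEw, yLSx, yLSw} → row (6,8) (6,8)
That's 6 distinct rows out of 16 strategies.

6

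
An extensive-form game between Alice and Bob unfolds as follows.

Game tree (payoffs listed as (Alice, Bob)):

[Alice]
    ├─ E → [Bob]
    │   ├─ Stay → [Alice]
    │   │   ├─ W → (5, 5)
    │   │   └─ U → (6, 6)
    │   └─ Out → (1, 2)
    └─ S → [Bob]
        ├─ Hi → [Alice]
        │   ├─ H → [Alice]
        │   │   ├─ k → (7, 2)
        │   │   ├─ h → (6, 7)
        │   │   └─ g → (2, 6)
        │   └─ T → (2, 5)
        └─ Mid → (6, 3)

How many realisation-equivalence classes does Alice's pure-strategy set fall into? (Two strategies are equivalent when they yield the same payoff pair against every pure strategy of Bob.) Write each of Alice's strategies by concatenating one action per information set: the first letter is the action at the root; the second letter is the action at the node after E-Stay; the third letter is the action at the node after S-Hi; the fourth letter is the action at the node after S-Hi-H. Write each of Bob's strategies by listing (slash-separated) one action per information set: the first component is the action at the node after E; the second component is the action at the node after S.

Alice has 24 pure strategies: EWHk, EWHh, EWHg, EWTk, EWTh, EWTg, EUHk, EUHh, EUHg, EUTk, EUTh, EUTg, SWHk, SWHh, SWHg, SWTk, SWTh, SWTg, SUHk, SUHh, SUHg, SUTk, SUTh, SUTg. Columns: Stay/Hi, Stay/Mid, Out/Hi, Out/Mid.
{EWHk, EWHh, EWHg, EWTk, EWTh, EWTg} → row (5,5) (5,5) (1,2) (1,2)
{EUHk, EUHh, EUHg, EUTk, EUTh, EUTg} → row (6,6) (6,6) (1,2) (1,2)
{SWHk, SUHk} → row (7,2) (6,3) (7,2) (6,3)
{SWHh, SUHh} → row (6,7) (6,3) (6,7) (6,3)
{SWHg, SUHg} → row (2,6) (6,3) (2,6) (6,3)
{SWTk, SWTh, SWTg, SUTk, SUTh, SUTg} → row (2,5) (6,3) (2,5) (6,3)
That's 6 distinct rows out of 24 strategies.

6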